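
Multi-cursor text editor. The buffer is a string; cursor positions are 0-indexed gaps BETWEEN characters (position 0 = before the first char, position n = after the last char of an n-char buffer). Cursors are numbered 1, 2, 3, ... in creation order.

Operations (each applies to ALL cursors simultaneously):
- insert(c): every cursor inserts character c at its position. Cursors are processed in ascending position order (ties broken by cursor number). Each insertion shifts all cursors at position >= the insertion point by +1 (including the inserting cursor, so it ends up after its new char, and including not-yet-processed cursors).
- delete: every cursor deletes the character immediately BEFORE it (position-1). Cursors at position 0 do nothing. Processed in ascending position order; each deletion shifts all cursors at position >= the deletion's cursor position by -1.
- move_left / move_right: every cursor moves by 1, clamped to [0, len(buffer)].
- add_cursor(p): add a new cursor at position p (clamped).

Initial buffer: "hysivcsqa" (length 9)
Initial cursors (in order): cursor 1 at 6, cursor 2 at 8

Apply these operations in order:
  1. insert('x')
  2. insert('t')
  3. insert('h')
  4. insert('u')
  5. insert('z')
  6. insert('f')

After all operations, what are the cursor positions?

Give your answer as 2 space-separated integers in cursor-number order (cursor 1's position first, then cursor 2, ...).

After op 1 (insert('x')): buffer="hysivcxsqxa" (len 11), cursors c1@7 c2@10, authorship ......1..2.
After op 2 (insert('t')): buffer="hysivcxtsqxta" (len 13), cursors c1@8 c2@12, authorship ......11..22.
After op 3 (insert('h')): buffer="hysivcxthsqxtha" (len 15), cursors c1@9 c2@14, authorship ......111..222.
After op 4 (insert('u')): buffer="hysivcxthusqxthua" (len 17), cursors c1@10 c2@16, authorship ......1111..2222.
After op 5 (insert('z')): buffer="hysivcxthuzsqxthuza" (len 19), cursors c1@11 c2@18, authorship ......11111..22222.
After op 6 (insert('f')): buffer="hysivcxthuzfsqxthuzfa" (len 21), cursors c1@12 c2@20, authorship ......111111..222222.

Answer: 12 20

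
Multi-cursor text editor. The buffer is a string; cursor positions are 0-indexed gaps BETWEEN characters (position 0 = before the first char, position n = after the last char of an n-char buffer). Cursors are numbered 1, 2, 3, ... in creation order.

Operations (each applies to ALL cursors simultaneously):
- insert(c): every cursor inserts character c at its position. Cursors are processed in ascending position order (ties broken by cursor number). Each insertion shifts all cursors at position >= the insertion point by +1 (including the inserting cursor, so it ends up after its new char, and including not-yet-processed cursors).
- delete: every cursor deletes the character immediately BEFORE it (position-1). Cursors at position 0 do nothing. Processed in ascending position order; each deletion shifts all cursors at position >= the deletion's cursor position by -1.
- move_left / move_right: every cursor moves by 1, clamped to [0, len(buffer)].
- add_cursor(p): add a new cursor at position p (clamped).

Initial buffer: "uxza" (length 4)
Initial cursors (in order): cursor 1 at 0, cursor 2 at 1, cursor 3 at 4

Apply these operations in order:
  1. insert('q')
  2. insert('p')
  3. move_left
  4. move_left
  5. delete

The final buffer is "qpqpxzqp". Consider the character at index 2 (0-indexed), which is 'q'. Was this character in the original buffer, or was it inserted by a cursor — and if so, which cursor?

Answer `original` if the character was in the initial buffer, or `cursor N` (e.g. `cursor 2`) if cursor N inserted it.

Answer: cursor 2

Derivation:
After op 1 (insert('q')): buffer="quqxzaq" (len 7), cursors c1@1 c2@3 c3@7, authorship 1.2...3
After op 2 (insert('p')): buffer="qpuqpxzaqp" (len 10), cursors c1@2 c2@5 c3@10, authorship 11.22...33
After op 3 (move_left): buffer="qpuqpxzaqp" (len 10), cursors c1@1 c2@4 c3@9, authorship 11.22...33
After op 4 (move_left): buffer="qpuqpxzaqp" (len 10), cursors c1@0 c2@3 c3@8, authorship 11.22...33
After op 5 (delete): buffer="qpqpxzqp" (len 8), cursors c1@0 c2@2 c3@6, authorship 1122..33
Authorship (.=original, N=cursor N): 1 1 2 2 . . 3 3
Index 2: author = 2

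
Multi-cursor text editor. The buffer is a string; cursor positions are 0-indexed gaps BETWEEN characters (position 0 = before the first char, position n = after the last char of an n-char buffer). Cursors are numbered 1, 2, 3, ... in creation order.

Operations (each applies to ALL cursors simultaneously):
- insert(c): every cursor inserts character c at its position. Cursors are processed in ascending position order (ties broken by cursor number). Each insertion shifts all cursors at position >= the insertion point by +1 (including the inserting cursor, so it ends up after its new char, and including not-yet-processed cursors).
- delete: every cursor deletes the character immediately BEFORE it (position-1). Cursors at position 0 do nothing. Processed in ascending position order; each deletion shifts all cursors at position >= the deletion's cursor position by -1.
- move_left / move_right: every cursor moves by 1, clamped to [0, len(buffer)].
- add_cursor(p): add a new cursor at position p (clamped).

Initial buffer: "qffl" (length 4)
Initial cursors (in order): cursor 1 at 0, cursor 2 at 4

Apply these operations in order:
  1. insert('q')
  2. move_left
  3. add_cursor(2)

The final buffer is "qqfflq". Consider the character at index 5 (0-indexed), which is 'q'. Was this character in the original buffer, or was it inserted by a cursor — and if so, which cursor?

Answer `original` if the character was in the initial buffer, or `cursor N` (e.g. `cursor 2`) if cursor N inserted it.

After op 1 (insert('q')): buffer="qqfflq" (len 6), cursors c1@1 c2@6, authorship 1....2
After op 2 (move_left): buffer="qqfflq" (len 6), cursors c1@0 c2@5, authorship 1....2
After op 3 (add_cursor(2)): buffer="qqfflq" (len 6), cursors c1@0 c3@2 c2@5, authorship 1....2
Authorship (.=original, N=cursor N): 1 . . . . 2
Index 5: author = 2

Answer: cursor 2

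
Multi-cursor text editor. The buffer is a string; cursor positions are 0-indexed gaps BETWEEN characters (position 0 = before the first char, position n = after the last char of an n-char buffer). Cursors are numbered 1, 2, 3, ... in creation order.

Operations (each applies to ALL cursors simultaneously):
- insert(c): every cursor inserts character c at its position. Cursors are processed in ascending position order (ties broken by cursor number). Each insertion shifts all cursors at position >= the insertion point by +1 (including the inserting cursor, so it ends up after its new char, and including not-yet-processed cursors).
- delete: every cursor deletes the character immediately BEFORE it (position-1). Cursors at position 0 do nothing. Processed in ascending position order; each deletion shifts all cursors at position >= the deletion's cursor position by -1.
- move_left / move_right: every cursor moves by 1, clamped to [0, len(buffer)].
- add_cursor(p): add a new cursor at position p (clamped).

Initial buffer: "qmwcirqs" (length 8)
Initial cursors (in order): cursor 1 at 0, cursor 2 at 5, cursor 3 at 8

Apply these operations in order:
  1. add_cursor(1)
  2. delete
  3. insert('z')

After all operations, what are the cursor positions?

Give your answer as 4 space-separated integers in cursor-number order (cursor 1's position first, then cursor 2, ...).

After op 1 (add_cursor(1)): buffer="qmwcirqs" (len 8), cursors c1@0 c4@1 c2@5 c3@8, authorship ........
After op 2 (delete): buffer="mwcrq" (len 5), cursors c1@0 c4@0 c2@3 c3@5, authorship .....
After op 3 (insert('z')): buffer="zzmwczrqz" (len 9), cursors c1@2 c4@2 c2@6 c3@9, authorship 14...2..3

Answer: 2 6 9 2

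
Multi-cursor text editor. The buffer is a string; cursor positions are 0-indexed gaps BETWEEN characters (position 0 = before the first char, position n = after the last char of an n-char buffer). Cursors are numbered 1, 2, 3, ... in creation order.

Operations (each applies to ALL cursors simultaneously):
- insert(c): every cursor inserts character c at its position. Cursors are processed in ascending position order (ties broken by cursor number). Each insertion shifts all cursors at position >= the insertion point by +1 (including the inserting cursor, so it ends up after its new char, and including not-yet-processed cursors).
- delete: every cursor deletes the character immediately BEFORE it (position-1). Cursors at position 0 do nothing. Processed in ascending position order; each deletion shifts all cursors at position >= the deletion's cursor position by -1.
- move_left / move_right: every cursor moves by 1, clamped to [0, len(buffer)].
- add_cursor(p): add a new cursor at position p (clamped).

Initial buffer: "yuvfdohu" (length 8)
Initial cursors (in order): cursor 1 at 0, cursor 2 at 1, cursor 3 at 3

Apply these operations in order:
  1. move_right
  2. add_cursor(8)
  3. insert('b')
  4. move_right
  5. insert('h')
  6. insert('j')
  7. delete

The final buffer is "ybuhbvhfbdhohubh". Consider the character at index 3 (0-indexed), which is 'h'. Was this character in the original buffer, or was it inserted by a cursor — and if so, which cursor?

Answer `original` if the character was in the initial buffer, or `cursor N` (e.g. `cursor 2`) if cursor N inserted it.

Answer: cursor 1

Derivation:
After op 1 (move_right): buffer="yuvfdohu" (len 8), cursors c1@1 c2@2 c3@4, authorship ........
After op 2 (add_cursor(8)): buffer="yuvfdohu" (len 8), cursors c1@1 c2@2 c3@4 c4@8, authorship ........
After op 3 (insert('b')): buffer="ybubvfbdohub" (len 12), cursors c1@2 c2@4 c3@7 c4@12, authorship .1.2..3....4
After op 4 (move_right): buffer="ybubvfbdohub" (len 12), cursors c1@3 c2@5 c3@8 c4@12, authorship .1.2..3....4
After op 5 (insert('h')): buffer="ybuhbvhfbdhohubh" (len 16), cursors c1@4 c2@7 c3@11 c4@16, authorship .1.12.2.3.3...44
After op 6 (insert('j')): buffer="ybuhjbvhjfbdhjohubhj" (len 20), cursors c1@5 c2@9 c3@14 c4@20, authorship .1.112.22.3.33...444
After op 7 (delete): buffer="ybuhbvhfbdhohubh" (len 16), cursors c1@4 c2@7 c3@11 c4@16, authorship .1.12.2.3.3...44
Authorship (.=original, N=cursor N): . 1 . 1 2 . 2 . 3 . 3 . . . 4 4
Index 3: author = 1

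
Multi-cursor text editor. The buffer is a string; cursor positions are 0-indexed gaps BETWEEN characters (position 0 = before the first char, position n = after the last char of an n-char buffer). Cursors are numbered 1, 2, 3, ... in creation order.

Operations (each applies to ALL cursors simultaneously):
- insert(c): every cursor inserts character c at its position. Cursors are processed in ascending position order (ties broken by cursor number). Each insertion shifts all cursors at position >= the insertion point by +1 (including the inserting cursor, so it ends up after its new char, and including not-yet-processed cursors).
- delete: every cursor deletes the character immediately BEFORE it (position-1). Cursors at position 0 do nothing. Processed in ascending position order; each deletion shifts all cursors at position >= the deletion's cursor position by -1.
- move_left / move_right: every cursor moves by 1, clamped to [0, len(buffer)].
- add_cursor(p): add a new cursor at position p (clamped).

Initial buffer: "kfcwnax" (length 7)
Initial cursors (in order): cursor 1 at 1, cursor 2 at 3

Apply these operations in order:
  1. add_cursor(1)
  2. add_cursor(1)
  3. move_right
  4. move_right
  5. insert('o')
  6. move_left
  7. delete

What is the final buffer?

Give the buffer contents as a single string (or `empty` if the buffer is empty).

Answer: kfowoax

Derivation:
After op 1 (add_cursor(1)): buffer="kfcwnax" (len 7), cursors c1@1 c3@1 c2@3, authorship .......
After op 2 (add_cursor(1)): buffer="kfcwnax" (len 7), cursors c1@1 c3@1 c4@1 c2@3, authorship .......
After op 3 (move_right): buffer="kfcwnax" (len 7), cursors c1@2 c3@2 c4@2 c2@4, authorship .......
After op 4 (move_right): buffer="kfcwnax" (len 7), cursors c1@3 c3@3 c4@3 c2@5, authorship .......
After op 5 (insert('o')): buffer="kfcooownoax" (len 11), cursors c1@6 c3@6 c4@6 c2@9, authorship ...134..2..
After op 6 (move_left): buffer="kfcooownoax" (len 11), cursors c1@5 c3@5 c4@5 c2@8, authorship ...134..2..
After op 7 (delete): buffer="kfowoax" (len 7), cursors c1@2 c3@2 c4@2 c2@4, authorship ..4.2..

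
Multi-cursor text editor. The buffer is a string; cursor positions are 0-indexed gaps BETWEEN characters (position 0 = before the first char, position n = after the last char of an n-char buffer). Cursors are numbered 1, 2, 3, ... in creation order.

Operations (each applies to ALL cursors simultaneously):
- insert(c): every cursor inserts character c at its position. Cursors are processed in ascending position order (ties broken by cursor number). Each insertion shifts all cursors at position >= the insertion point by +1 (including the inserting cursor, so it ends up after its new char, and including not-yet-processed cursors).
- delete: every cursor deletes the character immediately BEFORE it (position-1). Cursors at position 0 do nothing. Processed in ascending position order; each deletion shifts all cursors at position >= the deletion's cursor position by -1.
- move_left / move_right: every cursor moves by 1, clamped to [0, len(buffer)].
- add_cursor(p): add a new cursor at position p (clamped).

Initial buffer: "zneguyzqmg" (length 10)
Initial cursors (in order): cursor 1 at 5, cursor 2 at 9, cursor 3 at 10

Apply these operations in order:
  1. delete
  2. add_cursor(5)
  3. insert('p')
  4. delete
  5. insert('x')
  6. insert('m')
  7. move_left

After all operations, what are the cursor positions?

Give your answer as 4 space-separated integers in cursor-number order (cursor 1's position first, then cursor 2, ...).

After op 1 (delete): buffer="znegyzq" (len 7), cursors c1@4 c2@7 c3@7, authorship .......
After op 2 (add_cursor(5)): buffer="znegyzq" (len 7), cursors c1@4 c4@5 c2@7 c3@7, authorship .......
After op 3 (insert('p')): buffer="znegpypzqpp" (len 11), cursors c1@5 c4@7 c2@11 c3@11, authorship ....1.4..23
After op 4 (delete): buffer="znegyzq" (len 7), cursors c1@4 c4@5 c2@7 c3@7, authorship .......
After op 5 (insert('x')): buffer="znegxyxzqxx" (len 11), cursors c1@5 c4@7 c2@11 c3@11, authorship ....1.4..23
After op 6 (insert('m')): buffer="znegxmyxmzqxxmm" (len 15), cursors c1@6 c4@9 c2@15 c3@15, authorship ....11.44..2323
After op 7 (move_left): buffer="znegxmyxmzqxxmm" (len 15), cursors c1@5 c4@8 c2@14 c3@14, authorship ....11.44..2323

Answer: 5 14 14 8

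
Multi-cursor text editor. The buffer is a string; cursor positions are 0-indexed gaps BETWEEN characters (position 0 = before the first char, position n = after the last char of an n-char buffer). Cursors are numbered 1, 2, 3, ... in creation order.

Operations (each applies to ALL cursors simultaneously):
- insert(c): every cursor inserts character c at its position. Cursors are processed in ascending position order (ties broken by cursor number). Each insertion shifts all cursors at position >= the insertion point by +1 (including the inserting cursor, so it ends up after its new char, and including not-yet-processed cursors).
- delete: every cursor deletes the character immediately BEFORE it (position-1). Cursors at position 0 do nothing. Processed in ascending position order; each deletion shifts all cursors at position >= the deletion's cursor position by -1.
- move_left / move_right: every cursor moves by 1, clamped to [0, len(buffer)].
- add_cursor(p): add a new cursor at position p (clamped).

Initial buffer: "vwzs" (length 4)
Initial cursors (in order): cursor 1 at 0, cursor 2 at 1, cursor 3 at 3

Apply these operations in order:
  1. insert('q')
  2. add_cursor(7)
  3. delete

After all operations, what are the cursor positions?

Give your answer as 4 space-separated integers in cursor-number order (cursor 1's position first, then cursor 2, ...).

Answer: 0 1 3 3

Derivation:
After op 1 (insert('q')): buffer="qvqwzqs" (len 7), cursors c1@1 c2@3 c3@6, authorship 1.2..3.
After op 2 (add_cursor(7)): buffer="qvqwzqs" (len 7), cursors c1@1 c2@3 c3@6 c4@7, authorship 1.2..3.
After op 3 (delete): buffer="vwz" (len 3), cursors c1@0 c2@1 c3@3 c4@3, authorship ...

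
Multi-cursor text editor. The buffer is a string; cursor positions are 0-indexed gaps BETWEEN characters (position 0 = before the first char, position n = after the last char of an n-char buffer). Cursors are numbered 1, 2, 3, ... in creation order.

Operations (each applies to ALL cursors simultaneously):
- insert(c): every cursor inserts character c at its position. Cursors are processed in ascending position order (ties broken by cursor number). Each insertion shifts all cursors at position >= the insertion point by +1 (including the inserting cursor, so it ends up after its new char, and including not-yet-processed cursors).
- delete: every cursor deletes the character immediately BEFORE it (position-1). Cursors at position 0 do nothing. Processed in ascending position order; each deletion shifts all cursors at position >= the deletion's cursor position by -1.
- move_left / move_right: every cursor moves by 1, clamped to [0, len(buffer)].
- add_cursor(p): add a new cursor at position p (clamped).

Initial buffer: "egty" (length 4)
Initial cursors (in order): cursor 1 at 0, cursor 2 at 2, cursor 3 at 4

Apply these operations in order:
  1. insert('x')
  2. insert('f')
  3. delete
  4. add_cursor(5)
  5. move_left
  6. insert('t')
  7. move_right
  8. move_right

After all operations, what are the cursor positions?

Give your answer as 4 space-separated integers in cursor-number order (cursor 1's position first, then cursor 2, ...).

After op 1 (insert('x')): buffer="xegxtyx" (len 7), cursors c1@1 c2@4 c3@7, authorship 1..2..3
After op 2 (insert('f')): buffer="xfegxftyxf" (len 10), cursors c1@2 c2@6 c3@10, authorship 11..22..33
After op 3 (delete): buffer="xegxtyx" (len 7), cursors c1@1 c2@4 c3@7, authorship 1..2..3
After op 4 (add_cursor(5)): buffer="xegxtyx" (len 7), cursors c1@1 c2@4 c4@5 c3@7, authorship 1..2..3
After op 5 (move_left): buffer="xegxtyx" (len 7), cursors c1@0 c2@3 c4@4 c3@6, authorship 1..2..3
After op 6 (insert('t')): buffer="txegtxttytx" (len 11), cursors c1@1 c2@5 c4@7 c3@10, authorship 11..224..33
After op 7 (move_right): buffer="txegtxttytx" (len 11), cursors c1@2 c2@6 c4@8 c3@11, authorship 11..224..33
After op 8 (move_right): buffer="txegtxttytx" (len 11), cursors c1@3 c2@7 c4@9 c3@11, authorship 11..224..33

Answer: 3 7 11 9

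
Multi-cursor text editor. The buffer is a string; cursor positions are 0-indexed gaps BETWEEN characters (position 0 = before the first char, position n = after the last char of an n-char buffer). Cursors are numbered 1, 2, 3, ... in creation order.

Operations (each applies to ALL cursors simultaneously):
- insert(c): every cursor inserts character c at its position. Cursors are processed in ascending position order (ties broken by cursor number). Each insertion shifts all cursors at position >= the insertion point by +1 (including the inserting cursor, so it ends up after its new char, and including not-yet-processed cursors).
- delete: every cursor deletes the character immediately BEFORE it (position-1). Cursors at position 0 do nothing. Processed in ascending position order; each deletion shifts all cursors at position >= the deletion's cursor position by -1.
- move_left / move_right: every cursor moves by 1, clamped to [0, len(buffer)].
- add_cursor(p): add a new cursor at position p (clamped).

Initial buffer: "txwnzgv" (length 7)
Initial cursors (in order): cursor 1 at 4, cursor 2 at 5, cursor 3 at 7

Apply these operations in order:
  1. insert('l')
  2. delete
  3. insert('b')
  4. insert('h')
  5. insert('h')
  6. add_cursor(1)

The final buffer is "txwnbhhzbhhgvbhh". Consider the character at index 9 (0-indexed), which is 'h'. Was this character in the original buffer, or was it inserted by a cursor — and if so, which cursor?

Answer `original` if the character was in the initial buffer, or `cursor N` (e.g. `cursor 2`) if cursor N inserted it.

Answer: cursor 2

Derivation:
After op 1 (insert('l')): buffer="txwnlzlgvl" (len 10), cursors c1@5 c2@7 c3@10, authorship ....1.2..3
After op 2 (delete): buffer="txwnzgv" (len 7), cursors c1@4 c2@5 c3@7, authorship .......
After op 3 (insert('b')): buffer="txwnbzbgvb" (len 10), cursors c1@5 c2@7 c3@10, authorship ....1.2..3
After op 4 (insert('h')): buffer="txwnbhzbhgvbh" (len 13), cursors c1@6 c2@9 c3@13, authorship ....11.22..33
After op 5 (insert('h')): buffer="txwnbhhzbhhgvbhh" (len 16), cursors c1@7 c2@11 c3@16, authorship ....111.222..333
After op 6 (add_cursor(1)): buffer="txwnbhhzbhhgvbhh" (len 16), cursors c4@1 c1@7 c2@11 c3@16, authorship ....111.222..333
Authorship (.=original, N=cursor N): . . . . 1 1 1 . 2 2 2 . . 3 3 3
Index 9: author = 2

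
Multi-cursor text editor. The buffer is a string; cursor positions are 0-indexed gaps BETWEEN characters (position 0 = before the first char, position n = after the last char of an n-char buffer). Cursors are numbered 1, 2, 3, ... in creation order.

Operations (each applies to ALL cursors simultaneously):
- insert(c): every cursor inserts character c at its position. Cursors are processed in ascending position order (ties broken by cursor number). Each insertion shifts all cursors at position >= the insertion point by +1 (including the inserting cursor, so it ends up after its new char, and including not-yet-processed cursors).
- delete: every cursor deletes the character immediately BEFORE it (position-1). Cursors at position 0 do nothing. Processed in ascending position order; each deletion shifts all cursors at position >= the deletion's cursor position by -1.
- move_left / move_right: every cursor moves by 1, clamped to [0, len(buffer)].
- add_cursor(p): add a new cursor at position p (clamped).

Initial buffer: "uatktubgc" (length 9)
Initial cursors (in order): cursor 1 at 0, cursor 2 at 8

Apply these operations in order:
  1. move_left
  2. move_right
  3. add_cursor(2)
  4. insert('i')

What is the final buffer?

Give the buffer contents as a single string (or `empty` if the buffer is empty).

After op 1 (move_left): buffer="uatktubgc" (len 9), cursors c1@0 c2@7, authorship .........
After op 2 (move_right): buffer="uatktubgc" (len 9), cursors c1@1 c2@8, authorship .........
After op 3 (add_cursor(2)): buffer="uatktubgc" (len 9), cursors c1@1 c3@2 c2@8, authorship .........
After op 4 (insert('i')): buffer="uiaitktubgic" (len 12), cursors c1@2 c3@4 c2@11, authorship .1.3......2.

Answer: uiaitktubgic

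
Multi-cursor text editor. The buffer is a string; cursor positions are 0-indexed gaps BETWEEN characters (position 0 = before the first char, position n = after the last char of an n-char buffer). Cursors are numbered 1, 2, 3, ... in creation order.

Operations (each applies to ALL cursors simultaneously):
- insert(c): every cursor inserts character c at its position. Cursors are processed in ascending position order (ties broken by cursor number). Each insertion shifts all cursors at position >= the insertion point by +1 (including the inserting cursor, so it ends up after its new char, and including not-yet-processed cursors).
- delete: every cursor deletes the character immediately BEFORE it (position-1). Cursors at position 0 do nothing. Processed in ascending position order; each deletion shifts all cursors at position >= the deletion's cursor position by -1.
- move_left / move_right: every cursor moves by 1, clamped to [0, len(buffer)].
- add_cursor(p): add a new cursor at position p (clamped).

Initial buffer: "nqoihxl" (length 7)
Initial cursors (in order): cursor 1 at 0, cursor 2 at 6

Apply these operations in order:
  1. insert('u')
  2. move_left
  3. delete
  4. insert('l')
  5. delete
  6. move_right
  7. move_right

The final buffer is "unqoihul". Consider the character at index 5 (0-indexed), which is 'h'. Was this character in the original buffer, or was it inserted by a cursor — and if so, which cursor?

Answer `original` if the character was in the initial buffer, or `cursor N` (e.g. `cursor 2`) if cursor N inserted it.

After op 1 (insert('u')): buffer="unqoihxul" (len 9), cursors c1@1 c2@8, authorship 1......2.
After op 2 (move_left): buffer="unqoihxul" (len 9), cursors c1@0 c2@7, authorship 1......2.
After op 3 (delete): buffer="unqoihul" (len 8), cursors c1@0 c2@6, authorship 1.....2.
After op 4 (insert('l')): buffer="lunqoihlul" (len 10), cursors c1@1 c2@8, authorship 11.....22.
After op 5 (delete): buffer="unqoihul" (len 8), cursors c1@0 c2@6, authorship 1.....2.
After op 6 (move_right): buffer="unqoihul" (len 8), cursors c1@1 c2@7, authorship 1.....2.
After op 7 (move_right): buffer="unqoihul" (len 8), cursors c1@2 c2@8, authorship 1.....2.
Authorship (.=original, N=cursor N): 1 . . . . . 2 .
Index 5: author = original

Answer: original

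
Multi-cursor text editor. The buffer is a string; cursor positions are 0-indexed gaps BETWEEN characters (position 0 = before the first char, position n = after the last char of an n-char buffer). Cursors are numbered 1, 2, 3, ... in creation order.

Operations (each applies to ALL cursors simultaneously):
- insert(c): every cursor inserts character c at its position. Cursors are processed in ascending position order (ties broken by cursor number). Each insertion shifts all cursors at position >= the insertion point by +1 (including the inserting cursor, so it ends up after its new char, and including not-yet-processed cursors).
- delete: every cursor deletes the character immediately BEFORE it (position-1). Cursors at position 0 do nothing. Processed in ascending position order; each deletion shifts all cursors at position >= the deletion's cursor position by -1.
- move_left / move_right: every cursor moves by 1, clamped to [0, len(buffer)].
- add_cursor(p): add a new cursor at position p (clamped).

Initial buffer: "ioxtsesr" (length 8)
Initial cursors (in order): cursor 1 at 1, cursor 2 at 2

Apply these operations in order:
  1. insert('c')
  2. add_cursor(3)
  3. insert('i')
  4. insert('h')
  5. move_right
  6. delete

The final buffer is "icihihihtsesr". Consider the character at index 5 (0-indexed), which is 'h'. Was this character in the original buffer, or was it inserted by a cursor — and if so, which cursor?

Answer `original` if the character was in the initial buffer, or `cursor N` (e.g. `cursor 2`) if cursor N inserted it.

After op 1 (insert('c')): buffer="icocxtsesr" (len 10), cursors c1@2 c2@4, authorship .1.2......
After op 2 (add_cursor(3)): buffer="icocxtsesr" (len 10), cursors c1@2 c3@3 c2@4, authorship .1.2......
After op 3 (insert('i')): buffer="icioicixtsesr" (len 13), cursors c1@3 c3@5 c2@7, authorship .11.322......
After op 4 (insert('h')): buffer="icihoihcihxtsesr" (len 16), cursors c1@4 c3@7 c2@10, authorship .111.33222......
After op 5 (move_right): buffer="icihoihcihxtsesr" (len 16), cursors c1@5 c3@8 c2@11, authorship .111.33222......
After op 6 (delete): buffer="icihihihtsesr" (len 13), cursors c1@4 c3@6 c2@8, authorship .1113322.....
Authorship (.=original, N=cursor N): . 1 1 1 3 3 2 2 . . . . .
Index 5: author = 3

Answer: cursor 3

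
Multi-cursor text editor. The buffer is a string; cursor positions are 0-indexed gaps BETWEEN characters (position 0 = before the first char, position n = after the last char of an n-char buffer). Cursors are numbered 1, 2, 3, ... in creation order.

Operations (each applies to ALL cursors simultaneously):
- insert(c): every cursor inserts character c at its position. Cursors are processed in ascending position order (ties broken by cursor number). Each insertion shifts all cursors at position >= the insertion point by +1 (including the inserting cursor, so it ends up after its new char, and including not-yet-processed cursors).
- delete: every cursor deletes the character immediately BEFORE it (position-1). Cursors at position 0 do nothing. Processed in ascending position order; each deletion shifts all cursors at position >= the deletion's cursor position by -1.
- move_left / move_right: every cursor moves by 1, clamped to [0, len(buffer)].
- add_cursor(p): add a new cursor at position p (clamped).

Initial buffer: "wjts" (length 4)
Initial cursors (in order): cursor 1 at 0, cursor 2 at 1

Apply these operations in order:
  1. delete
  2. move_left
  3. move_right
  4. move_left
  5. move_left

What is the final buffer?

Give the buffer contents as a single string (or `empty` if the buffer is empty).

Answer: jts

Derivation:
After op 1 (delete): buffer="jts" (len 3), cursors c1@0 c2@0, authorship ...
After op 2 (move_left): buffer="jts" (len 3), cursors c1@0 c2@0, authorship ...
After op 3 (move_right): buffer="jts" (len 3), cursors c1@1 c2@1, authorship ...
After op 4 (move_left): buffer="jts" (len 3), cursors c1@0 c2@0, authorship ...
After op 5 (move_left): buffer="jts" (len 3), cursors c1@0 c2@0, authorship ...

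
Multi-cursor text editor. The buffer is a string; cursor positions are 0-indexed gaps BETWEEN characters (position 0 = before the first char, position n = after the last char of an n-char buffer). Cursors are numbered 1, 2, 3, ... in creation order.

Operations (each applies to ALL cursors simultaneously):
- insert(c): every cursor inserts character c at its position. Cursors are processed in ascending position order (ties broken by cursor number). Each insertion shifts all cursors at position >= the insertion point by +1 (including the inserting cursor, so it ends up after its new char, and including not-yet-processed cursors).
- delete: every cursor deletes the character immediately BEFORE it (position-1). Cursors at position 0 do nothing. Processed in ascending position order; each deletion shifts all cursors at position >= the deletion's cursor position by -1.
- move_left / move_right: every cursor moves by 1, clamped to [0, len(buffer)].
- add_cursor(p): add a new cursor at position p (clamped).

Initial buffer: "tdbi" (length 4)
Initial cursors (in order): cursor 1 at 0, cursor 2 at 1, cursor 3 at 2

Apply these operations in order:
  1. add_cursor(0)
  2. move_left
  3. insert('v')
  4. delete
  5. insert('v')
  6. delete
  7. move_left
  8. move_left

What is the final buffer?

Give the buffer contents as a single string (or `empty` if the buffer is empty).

After op 1 (add_cursor(0)): buffer="tdbi" (len 4), cursors c1@0 c4@0 c2@1 c3@2, authorship ....
After op 2 (move_left): buffer="tdbi" (len 4), cursors c1@0 c2@0 c4@0 c3@1, authorship ....
After op 3 (insert('v')): buffer="vvvtvdbi" (len 8), cursors c1@3 c2@3 c4@3 c3@5, authorship 124.3...
After op 4 (delete): buffer="tdbi" (len 4), cursors c1@0 c2@0 c4@0 c3@1, authorship ....
After op 5 (insert('v')): buffer="vvvtvdbi" (len 8), cursors c1@3 c2@3 c4@3 c3@5, authorship 124.3...
After op 6 (delete): buffer="tdbi" (len 4), cursors c1@0 c2@0 c4@0 c3@1, authorship ....
After op 7 (move_left): buffer="tdbi" (len 4), cursors c1@0 c2@0 c3@0 c4@0, authorship ....
After op 8 (move_left): buffer="tdbi" (len 4), cursors c1@0 c2@0 c3@0 c4@0, authorship ....

Answer: tdbi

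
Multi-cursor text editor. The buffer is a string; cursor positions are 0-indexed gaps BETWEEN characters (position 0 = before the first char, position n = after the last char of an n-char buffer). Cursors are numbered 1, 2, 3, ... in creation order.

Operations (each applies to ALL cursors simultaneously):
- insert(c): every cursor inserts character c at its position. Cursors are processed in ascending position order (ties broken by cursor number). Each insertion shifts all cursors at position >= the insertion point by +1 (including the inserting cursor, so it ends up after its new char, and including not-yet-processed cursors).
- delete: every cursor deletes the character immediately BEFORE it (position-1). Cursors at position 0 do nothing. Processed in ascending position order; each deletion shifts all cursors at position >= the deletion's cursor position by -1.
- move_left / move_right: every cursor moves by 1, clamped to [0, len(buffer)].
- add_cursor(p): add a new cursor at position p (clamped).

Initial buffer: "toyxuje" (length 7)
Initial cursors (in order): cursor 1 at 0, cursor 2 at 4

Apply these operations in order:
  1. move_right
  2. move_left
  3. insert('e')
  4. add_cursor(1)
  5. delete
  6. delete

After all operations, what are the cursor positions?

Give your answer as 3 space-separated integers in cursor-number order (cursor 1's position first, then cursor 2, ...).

After op 1 (move_right): buffer="toyxuje" (len 7), cursors c1@1 c2@5, authorship .......
After op 2 (move_left): buffer="toyxuje" (len 7), cursors c1@0 c2@4, authorship .......
After op 3 (insert('e')): buffer="etoyxeuje" (len 9), cursors c1@1 c2@6, authorship 1....2...
After op 4 (add_cursor(1)): buffer="etoyxeuje" (len 9), cursors c1@1 c3@1 c2@6, authorship 1....2...
After op 5 (delete): buffer="toyxuje" (len 7), cursors c1@0 c3@0 c2@4, authorship .......
After op 6 (delete): buffer="toyuje" (len 6), cursors c1@0 c3@0 c2@3, authorship ......

Answer: 0 3 0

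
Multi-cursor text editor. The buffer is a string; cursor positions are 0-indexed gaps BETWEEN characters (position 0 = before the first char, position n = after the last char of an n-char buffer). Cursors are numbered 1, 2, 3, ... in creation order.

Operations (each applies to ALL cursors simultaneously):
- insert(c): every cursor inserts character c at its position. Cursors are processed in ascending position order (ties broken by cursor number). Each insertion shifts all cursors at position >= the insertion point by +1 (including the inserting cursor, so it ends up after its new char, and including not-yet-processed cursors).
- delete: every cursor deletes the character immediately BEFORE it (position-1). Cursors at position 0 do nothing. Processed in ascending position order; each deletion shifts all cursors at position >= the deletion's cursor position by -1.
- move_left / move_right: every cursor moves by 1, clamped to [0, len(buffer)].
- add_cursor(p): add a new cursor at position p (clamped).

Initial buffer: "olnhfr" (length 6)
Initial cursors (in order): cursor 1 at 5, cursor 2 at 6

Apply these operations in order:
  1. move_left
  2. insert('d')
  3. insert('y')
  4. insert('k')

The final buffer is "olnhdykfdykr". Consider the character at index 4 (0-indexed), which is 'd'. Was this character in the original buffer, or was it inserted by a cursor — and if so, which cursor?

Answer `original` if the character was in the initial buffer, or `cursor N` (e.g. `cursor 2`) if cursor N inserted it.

After op 1 (move_left): buffer="olnhfr" (len 6), cursors c1@4 c2@5, authorship ......
After op 2 (insert('d')): buffer="olnhdfdr" (len 8), cursors c1@5 c2@7, authorship ....1.2.
After op 3 (insert('y')): buffer="olnhdyfdyr" (len 10), cursors c1@6 c2@9, authorship ....11.22.
After op 4 (insert('k')): buffer="olnhdykfdykr" (len 12), cursors c1@7 c2@11, authorship ....111.222.
Authorship (.=original, N=cursor N): . . . . 1 1 1 . 2 2 2 .
Index 4: author = 1

Answer: cursor 1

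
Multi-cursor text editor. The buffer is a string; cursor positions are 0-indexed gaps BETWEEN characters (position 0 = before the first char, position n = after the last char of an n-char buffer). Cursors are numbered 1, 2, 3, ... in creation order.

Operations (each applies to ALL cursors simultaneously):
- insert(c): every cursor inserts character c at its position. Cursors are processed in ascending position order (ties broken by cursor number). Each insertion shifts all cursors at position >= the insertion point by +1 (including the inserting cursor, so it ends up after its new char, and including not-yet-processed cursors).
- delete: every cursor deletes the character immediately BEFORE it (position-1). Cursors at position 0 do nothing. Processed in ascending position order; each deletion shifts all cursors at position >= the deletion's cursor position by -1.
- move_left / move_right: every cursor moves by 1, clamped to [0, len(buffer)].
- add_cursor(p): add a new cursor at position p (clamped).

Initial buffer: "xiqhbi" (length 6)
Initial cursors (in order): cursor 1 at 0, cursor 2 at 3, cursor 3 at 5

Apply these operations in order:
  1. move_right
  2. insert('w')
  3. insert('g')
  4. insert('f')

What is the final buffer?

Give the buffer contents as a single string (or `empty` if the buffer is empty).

Answer: xwgfiqhwgfbiwgf

Derivation:
After op 1 (move_right): buffer="xiqhbi" (len 6), cursors c1@1 c2@4 c3@6, authorship ......
After op 2 (insert('w')): buffer="xwiqhwbiw" (len 9), cursors c1@2 c2@6 c3@9, authorship .1...2..3
After op 3 (insert('g')): buffer="xwgiqhwgbiwg" (len 12), cursors c1@3 c2@8 c3@12, authorship .11...22..33
After op 4 (insert('f')): buffer="xwgfiqhwgfbiwgf" (len 15), cursors c1@4 c2@10 c3@15, authorship .111...222..333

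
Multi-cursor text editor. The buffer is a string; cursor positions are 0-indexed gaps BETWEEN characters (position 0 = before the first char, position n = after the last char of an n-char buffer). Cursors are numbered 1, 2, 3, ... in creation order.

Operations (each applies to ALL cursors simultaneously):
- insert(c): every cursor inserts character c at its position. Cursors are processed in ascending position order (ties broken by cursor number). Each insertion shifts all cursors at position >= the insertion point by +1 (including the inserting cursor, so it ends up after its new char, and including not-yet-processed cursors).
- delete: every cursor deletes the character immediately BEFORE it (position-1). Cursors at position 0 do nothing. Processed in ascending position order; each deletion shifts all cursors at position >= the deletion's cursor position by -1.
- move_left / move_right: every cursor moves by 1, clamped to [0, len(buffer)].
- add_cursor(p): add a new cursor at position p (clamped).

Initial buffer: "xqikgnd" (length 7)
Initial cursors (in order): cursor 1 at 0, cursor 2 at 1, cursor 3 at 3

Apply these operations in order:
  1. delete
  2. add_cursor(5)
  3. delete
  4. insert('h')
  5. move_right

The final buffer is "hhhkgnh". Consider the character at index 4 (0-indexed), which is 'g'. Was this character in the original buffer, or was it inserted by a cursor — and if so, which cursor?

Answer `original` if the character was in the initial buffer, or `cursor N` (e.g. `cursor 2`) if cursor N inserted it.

After op 1 (delete): buffer="qkgnd" (len 5), cursors c1@0 c2@0 c3@1, authorship .....
After op 2 (add_cursor(5)): buffer="qkgnd" (len 5), cursors c1@0 c2@0 c3@1 c4@5, authorship .....
After op 3 (delete): buffer="kgn" (len 3), cursors c1@0 c2@0 c3@0 c4@3, authorship ...
After op 4 (insert('h')): buffer="hhhkgnh" (len 7), cursors c1@3 c2@3 c3@3 c4@7, authorship 123...4
After op 5 (move_right): buffer="hhhkgnh" (len 7), cursors c1@4 c2@4 c3@4 c4@7, authorship 123...4
Authorship (.=original, N=cursor N): 1 2 3 . . . 4
Index 4: author = original

Answer: original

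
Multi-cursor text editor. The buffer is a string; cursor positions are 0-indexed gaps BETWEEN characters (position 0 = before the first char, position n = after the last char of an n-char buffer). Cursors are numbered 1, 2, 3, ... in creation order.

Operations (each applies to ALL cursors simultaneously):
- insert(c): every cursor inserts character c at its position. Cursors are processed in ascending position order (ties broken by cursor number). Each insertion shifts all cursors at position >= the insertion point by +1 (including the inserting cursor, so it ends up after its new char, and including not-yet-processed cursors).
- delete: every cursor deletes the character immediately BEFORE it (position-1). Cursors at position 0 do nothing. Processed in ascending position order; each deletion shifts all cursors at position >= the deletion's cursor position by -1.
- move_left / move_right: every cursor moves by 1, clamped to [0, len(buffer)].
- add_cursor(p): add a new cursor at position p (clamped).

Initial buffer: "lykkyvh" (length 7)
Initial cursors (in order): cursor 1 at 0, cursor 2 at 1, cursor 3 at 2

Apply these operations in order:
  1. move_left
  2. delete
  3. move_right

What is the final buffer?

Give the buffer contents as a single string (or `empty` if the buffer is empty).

Answer: ykkyvh

Derivation:
After op 1 (move_left): buffer="lykkyvh" (len 7), cursors c1@0 c2@0 c3@1, authorship .......
After op 2 (delete): buffer="ykkyvh" (len 6), cursors c1@0 c2@0 c3@0, authorship ......
After op 3 (move_right): buffer="ykkyvh" (len 6), cursors c1@1 c2@1 c3@1, authorship ......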